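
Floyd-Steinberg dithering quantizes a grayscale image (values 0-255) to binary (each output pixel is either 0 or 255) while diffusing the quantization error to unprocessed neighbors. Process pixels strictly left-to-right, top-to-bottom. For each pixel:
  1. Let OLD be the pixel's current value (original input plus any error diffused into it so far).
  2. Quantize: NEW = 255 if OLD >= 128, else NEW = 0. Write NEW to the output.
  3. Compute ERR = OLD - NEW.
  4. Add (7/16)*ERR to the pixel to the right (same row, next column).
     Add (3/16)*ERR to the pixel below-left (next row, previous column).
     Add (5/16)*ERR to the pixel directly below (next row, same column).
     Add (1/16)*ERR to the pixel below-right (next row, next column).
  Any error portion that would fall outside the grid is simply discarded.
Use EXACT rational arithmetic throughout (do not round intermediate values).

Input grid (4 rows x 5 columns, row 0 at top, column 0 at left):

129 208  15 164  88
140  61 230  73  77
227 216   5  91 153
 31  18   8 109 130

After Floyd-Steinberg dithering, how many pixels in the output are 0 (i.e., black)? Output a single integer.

Answer: 12

Derivation:
(0,0): OLD=129 → NEW=255, ERR=-126
(0,1): OLD=1223/8 → NEW=255, ERR=-817/8
(0,2): OLD=-3799/128 → NEW=0, ERR=-3799/128
(0,3): OLD=309279/2048 → NEW=255, ERR=-212961/2048
(0,4): OLD=1392857/32768 → NEW=0, ERR=1392857/32768
(1,0): OLD=10429/128 → NEW=0, ERR=10429/128
(1,1): OLD=52523/1024 → NEW=0, ERR=52523/1024
(1,2): OLD=7120007/32768 → NEW=255, ERR=-1235833/32768
(1,3): OLD=3947835/131072 → NEW=0, ERR=3947835/131072
(1,4): OLD=203343185/2097152 → NEW=0, ERR=203343185/2097152
(2,0): OLD=4293897/16384 → NEW=255, ERR=115977/16384
(2,1): OLD=122235891/524288 → NEW=255, ERR=-11457549/524288
(2,2): OLD=-62860647/8388608 → NEW=0, ERR=-62860647/8388608
(2,3): OLD=15160840891/134217728 → NEW=0, ERR=15160840891/134217728
(2,4): OLD=503803286621/2147483648 → NEW=255, ERR=-43805043619/2147483648
(3,0): OLD=244230521/8388608 → NEW=0, ERR=244230521/8388608
(3,1): OLD=1539863557/67108864 → NEW=0, ERR=1539863557/67108864
(3,2): OLD=76258497351/2147483648 → NEW=0, ERR=76258497351/2147483648
(3,3): OLD=668047597295/4294967296 → NEW=255, ERR=-427169063185/4294967296
(3,4): OLD=5990445005707/68719476736 → NEW=0, ERR=5990445005707/68719476736
Output grid:
  Row 0: ##.#.  (2 black, running=2)
  Row 1: ..#..  (4 black, running=6)
  Row 2: ##..#  (2 black, running=8)
  Row 3: ...#.  (4 black, running=12)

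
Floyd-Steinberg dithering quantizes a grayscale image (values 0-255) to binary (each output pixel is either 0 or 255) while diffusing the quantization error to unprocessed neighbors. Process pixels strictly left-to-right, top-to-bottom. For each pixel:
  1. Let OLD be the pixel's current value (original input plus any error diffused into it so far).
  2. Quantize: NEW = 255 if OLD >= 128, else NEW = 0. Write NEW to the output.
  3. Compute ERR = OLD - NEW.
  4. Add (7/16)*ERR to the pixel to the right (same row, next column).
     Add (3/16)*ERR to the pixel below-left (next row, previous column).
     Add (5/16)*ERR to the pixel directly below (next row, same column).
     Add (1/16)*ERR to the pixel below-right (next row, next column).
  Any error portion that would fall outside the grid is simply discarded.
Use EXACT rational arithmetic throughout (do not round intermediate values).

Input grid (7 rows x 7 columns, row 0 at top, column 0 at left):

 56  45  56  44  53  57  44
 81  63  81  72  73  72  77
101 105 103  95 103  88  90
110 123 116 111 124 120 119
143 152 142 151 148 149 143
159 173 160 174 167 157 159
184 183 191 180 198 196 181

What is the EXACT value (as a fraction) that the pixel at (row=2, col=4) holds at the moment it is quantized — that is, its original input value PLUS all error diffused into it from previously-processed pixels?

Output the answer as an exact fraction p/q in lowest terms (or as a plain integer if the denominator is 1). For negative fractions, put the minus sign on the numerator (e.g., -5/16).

(0,0): OLD=56 → NEW=0, ERR=56
(0,1): OLD=139/2 → NEW=0, ERR=139/2
(0,2): OLD=2765/32 → NEW=0, ERR=2765/32
(0,3): OLD=41883/512 → NEW=0, ERR=41883/512
(0,4): OLD=727357/8192 → NEW=0, ERR=727357/8192
(0,5): OLD=12562603/131072 → NEW=0, ERR=12562603/131072
(0,6): OLD=180212909/2097152 → NEW=0, ERR=180212909/2097152
(1,0): OLD=3569/32 → NEW=0, ERR=3569/32
(1,1): OLD=39223/256 → NEW=255, ERR=-26057/256
(1,2): OLD=681187/8192 → NEW=0, ERR=681187/8192
(1,3): OLD=5111511/32768 → NEW=255, ERR=-3244329/32768
(1,4): OLD=168849301/2097152 → NEW=0, ERR=168849301/2097152
(1,5): OLD=2664857285/16777216 → NEW=255, ERR=-1613332795/16777216
(1,6): OLD=18192730091/268435456 → NEW=0, ERR=18192730091/268435456
(2,0): OLD=478285/4096 → NEW=0, ERR=478285/4096
(2,1): OLD=19246655/131072 → NEW=255, ERR=-14176705/131072
(2,2): OLD=118991549/2097152 → NEW=0, ERR=118991549/2097152
(2,3): OLD=1831679189/16777216 → NEW=0, ERR=1831679189/16777216
(2,4): OLD=20361741749/134217728 → NEW=255, ERR=-13863778891/134217728
Target (2,4): original=103, with diffused error = 20361741749/134217728

Answer: 20361741749/134217728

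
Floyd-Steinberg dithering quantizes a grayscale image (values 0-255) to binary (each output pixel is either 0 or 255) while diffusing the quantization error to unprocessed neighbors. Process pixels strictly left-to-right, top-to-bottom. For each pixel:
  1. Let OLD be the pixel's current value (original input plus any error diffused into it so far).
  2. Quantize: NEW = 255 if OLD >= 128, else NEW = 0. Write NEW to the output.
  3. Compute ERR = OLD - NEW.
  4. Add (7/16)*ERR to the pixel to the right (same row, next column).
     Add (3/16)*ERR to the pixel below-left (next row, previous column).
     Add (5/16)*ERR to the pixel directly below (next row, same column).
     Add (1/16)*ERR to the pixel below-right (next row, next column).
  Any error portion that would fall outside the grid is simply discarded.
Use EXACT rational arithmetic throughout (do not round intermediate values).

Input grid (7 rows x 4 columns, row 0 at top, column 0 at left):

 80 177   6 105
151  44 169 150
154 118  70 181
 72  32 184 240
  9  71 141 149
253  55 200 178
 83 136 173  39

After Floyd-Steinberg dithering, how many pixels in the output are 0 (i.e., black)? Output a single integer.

Answer: 15

Derivation:
(0,0): OLD=80 → NEW=0, ERR=80
(0,1): OLD=212 → NEW=255, ERR=-43
(0,2): OLD=-205/16 → NEW=0, ERR=-205/16
(0,3): OLD=25445/256 → NEW=0, ERR=25445/256
(1,0): OLD=2687/16 → NEW=255, ERR=-1393/16
(1,1): OLD=-631/128 → NEW=0, ERR=-631/128
(1,2): OLD=732317/4096 → NEW=255, ERR=-312163/4096
(1,3): OLD=9628379/65536 → NEW=255, ERR=-7083301/65536
(2,0): OLD=257779/2048 → NEW=0, ERR=257779/2048
(2,1): OLD=9948097/65536 → NEW=255, ERR=-6763583/65536
(2,2): OLD=-2561347/131072 → NEW=0, ERR=-2561347/131072
(2,3): OLD=280832857/2097152 → NEW=255, ERR=-253940903/2097152
(3,0): OLD=96451363/1048576 → NEW=0, ERR=96451363/1048576
(3,1): OLD=741454333/16777216 → NEW=0, ERR=741454333/16777216
(3,2): OLD=45116983235/268435456 → NEW=255, ERR=-23334058045/268435456
(3,3): OLD=699685928149/4294967296 → NEW=255, ERR=-395530732331/4294967296
(4,0): OLD=12356391143/268435456 → NEW=0, ERR=12356391143/268435456
(4,1): OLD=202721568725/2147483648 → NEW=0, ERR=202721568725/2147483648
(4,2): OLD=9664043650581/68719476736 → NEW=255, ERR=-7859422917099/68719476736
(4,3): OLD=71195294672931/1099511627776 → NEW=0, ERR=71195294672931/1099511627776
(5,0): OLD=9795434158999/34359738368 → NEW=255, ERR=1033700875159/34359738368
(5,1): OLD=86965370157217/1099511627776 → NEW=0, ERR=86965370157217/1099511627776
(5,2): OLD=119244384181931/549755813888 → NEW=255, ERR=-20943348359509/549755813888
(5,3): OLD=3068427945563993/17592186044416 → NEW=255, ERR=-1417579495762087/17592186044416
(6,0): OLD=1886439692183619/17592186044416 → NEW=0, ERR=1886439692183619/17592186044416
(6,1): OLD=56961597696080453/281474976710656 → NEW=255, ERR=-14814521365136827/281474976710656
(6,2): OLD=576025433142462355/4503599627370496 → NEW=0, ERR=576025433142462355/4503599627370496
(6,3): OLD=4856354535139856901/72057594037927936 → NEW=0, ERR=4856354535139856901/72057594037927936
Output grid:
  Row 0: .#..  (3 black, running=3)
  Row 1: #.##  (1 black, running=4)
  Row 2: .#.#  (2 black, running=6)
  Row 3: ..##  (2 black, running=8)
  Row 4: ..#.  (3 black, running=11)
  Row 5: #.##  (1 black, running=12)
  Row 6: .#..  (3 black, running=15)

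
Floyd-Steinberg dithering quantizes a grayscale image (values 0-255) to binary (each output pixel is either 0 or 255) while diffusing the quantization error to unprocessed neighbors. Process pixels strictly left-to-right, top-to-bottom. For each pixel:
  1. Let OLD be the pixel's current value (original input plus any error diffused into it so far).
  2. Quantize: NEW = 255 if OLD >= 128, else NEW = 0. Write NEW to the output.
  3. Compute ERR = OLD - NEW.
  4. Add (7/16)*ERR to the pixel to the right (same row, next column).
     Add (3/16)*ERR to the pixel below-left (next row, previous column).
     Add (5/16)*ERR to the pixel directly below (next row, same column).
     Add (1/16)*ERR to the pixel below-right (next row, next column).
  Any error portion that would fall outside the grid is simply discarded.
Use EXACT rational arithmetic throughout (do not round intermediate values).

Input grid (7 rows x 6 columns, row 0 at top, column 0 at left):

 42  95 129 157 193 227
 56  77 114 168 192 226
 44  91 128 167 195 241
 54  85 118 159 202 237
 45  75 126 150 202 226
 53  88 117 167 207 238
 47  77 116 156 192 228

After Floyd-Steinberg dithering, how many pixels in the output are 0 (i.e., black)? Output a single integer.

(0,0): OLD=42 → NEW=0, ERR=42
(0,1): OLD=907/8 → NEW=0, ERR=907/8
(0,2): OLD=22861/128 → NEW=255, ERR=-9779/128
(0,3): OLD=253083/2048 → NEW=0, ERR=253083/2048
(0,4): OLD=8095805/32768 → NEW=255, ERR=-260035/32768
(0,5): OLD=117193131/524288 → NEW=255, ERR=-16500309/524288
(1,0): OLD=11569/128 → NEW=0, ERR=11569/128
(1,1): OLD=143639/1024 → NEW=255, ERR=-117481/1024
(1,2): OLD=2299939/32768 → NEW=0, ERR=2299939/32768
(1,3): OLD=30285767/131072 → NEW=255, ERR=-3137593/131072
(1,4): OLD=1517245653/8388608 → NEW=255, ERR=-621849387/8388608
(1,5): OLD=24593667139/134217728 → NEW=255, ERR=-9631853501/134217728
(2,0): OLD=831213/16384 → NEW=0, ERR=831213/16384
(2,1): OLD=50411711/524288 → NEW=0, ERR=50411711/524288
(2,2): OLD=1512817533/8388608 → NEW=255, ERR=-626277507/8388608
(2,3): OLD=7874812245/67108864 → NEW=0, ERR=7874812245/67108864
(2,4): OLD=447150276095/2147483648 → NEW=255, ERR=-100458054145/2147483648
(2,5): OLD=6647748844521/34359738368 → NEW=255, ERR=-2113984439319/34359738368
(3,0): OLD=737214045/8388608 → NEW=0, ERR=737214045/8388608
(3,1): OLD=9574345305/67108864 → NEW=255, ERR=-7538415015/67108864
(3,2): OLD=39479332795/536870912 → NEW=0, ERR=39479332795/536870912
(3,3): OLD=7366888473745/34359738368 → NEW=255, ERR=-1394844810095/34359738368
(3,4): OLD=45470033477297/274877906944 → NEW=255, ERR=-24623832793423/274877906944
(3,5): OLD=772552185074367/4398046511104 → NEW=255, ERR=-348949675257153/4398046511104
(4,0): OLD=55191698835/1073741824 → NEW=0, ERR=55191698835/1073741824
(4,1): OLD=1402998273975/17179869184 → NEW=0, ERR=1402998273975/17179869184
(4,2): OLD=93500391961973/549755813888 → NEW=255, ERR=-46687340579467/549755813888
(4,3): OLD=773698824488873/8796093022208 → NEW=0, ERR=773698824488873/8796093022208
(4,4): OLD=27454272849323449/140737488355328 → NEW=255, ERR=-8433786681285191/140737488355328
(4,5): OLD=381430900692492655/2251799813685248 → NEW=255, ERR=-192778051797245585/2251799813685248
(5,0): OLD=23192859796757/274877906944 → NEW=0, ERR=23192859796757/274877906944
(5,1): OLD=1211432075010021/8796093022208 → NEW=255, ERR=-1031571645653019/8796093022208
(5,2): OLD=4274864480693351/70368744177664 → NEW=0, ERR=4274864480693351/70368744177664
(5,3): OLD=460541258342054045/2251799813685248 → NEW=255, ERR=-113667694147684195/2251799813685248
(5,4): OLD=700914616633293933/4503599627370496 → NEW=255, ERR=-447503288346182547/4503599627370496
(5,5): OLD=11819522670829988977/72057594037927936 → NEW=255, ERR=-6555163808841634703/72057594037927936
(6,0): OLD=7230804583222479/140737488355328 → NEW=0, ERR=7230804583222479/140737488355328
(6,1): OLD=179002417184179619/2251799813685248 → NEW=0, ERR=179002417184179619/2251799813685248
(6,2): OLD=1377812566917447083/9007199254740992 → NEW=255, ERR=-919023243041505877/9007199254740992
(6,3): OLD=11637615679040944639/144115188075855872 → NEW=0, ERR=11637615679040944639/144115188075855872
(6,4): OLD=405978926108425047039/2305843009213693952 → NEW=255, ERR=-182011041241066910721/2305843009213693952
(6,5): OLD=5859690115876180145305/36893488147419103232 → NEW=255, ERR=-3548149361715691178855/36893488147419103232
Output grid:
  Row 0: ..#.##  (3 black, running=3)
  Row 1: .#.###  (2 black, running=5)
  Row 2: ..#.##  (3 black, running=8)
  Row 3: .#.###  (2 black, running=10)
  Row 4: ..#.##  (3 black, running=13)
  Row 5: .#.###  (2 black, running=15)
  Row 6: ..#.##  (3 black, running=18)

Answer: 18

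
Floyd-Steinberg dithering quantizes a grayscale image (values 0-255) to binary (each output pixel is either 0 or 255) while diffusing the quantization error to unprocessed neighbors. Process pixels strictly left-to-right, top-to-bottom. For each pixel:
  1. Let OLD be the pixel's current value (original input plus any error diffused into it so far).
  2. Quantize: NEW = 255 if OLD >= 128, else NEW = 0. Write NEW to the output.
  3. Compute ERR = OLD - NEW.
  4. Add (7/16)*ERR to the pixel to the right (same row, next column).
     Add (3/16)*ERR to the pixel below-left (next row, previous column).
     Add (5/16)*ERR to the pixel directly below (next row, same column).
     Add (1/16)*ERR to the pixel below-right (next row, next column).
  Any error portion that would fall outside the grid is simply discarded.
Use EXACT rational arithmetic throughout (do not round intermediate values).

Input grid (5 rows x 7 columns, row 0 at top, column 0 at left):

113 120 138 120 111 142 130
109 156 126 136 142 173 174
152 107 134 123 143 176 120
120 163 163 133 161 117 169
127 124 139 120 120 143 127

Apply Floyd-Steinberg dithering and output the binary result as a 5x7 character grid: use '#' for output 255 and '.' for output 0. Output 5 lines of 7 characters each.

(0,0): OLD=113 → NEW=0, ERR=113
(0,1): OLD=2711/16 → NEW=255, ERR=-1369/16
(0,2): OLD=25745/256 → NEW=0, ERR=25745/256
(0,3): OLD=671735/4096 → NEW=255, ERR=-372745/4096
(0,4): OLD=4665281/65536 → NEW=0, ERR=4665281/65536
(0,5): OLD=181554759/1048576 → NEW=255, ERR=-85832121/1048576
(0,6): OLD=1580213233/16777216 → NEW=0, ERR=1580213233/16777216
(1,0): OLD=32837/256 → NEW=255, ERR=-32443/256
(1,1): OLD=204259/2048 → NEW=0, ERR=204259/2048
(1,2): OLD=11708063/65536 → NEW=255, ERR=-5003617/65536
(1,3): OLD=24586995/262144 → NEW=0, ERR=24586995/262144
(1,4): OLD=3091103929/16777216 → NEW=255, ERR=-1187086151/16777216
(1,5): OLD=18599056393/134217728 → NEW=255, ERR=-15626464247/134217728
(1,6): OLD=316498922855/2147483648 → NEW=255, ERR=-231109407385/2147483648
(2,0): OLD=4295793/32768 → NEW=255, ERR=-4060047/32768
(2,1): OLD=64722155/1048576 → NEW=0, ERR=64722155/1048576
(2,2): OLD=2700537217/16777216 → NEW=255, ERR=-1577652863/16777216
(2,3): OLD=12499822521/134217728 → NEW=0, ERR=12499822521/134217728
(2,4): OLD=156407310985/1073741824 → NEW=255, ERR=-117396854135/1073741824
(2,5): OLD=2308365605635/34359738368 → NEW=0, ERR=2308365605635/34359738368
(2,6): OLD=59640129467973/549755813888 → NEW=0, ERR=59640129467973/549755813888
(3,0): OLD=1557824865/16777216 → NEW=0, ERR=1557824865/16777216
(3,1): OLD=26512911565/134217728 → NEW=255, ERR=-7712609075/134217728
(3,2): OLD=139364679991/1073741824 → NEW=255, ERR=-134439485129/1073741824
(3,3): OLD=347669690193/4294967296 → NEW=0, ERR=347669690193/4294967296
(3,4): OLD=99321743407457/549755813888 → NEW=255, ERR=-40865989133983/549755813888
(3,5): OLD=523281703599027/4398046511104 → NEW=0, ERR=523281703599027/4398046511104
(3,6): OLD=18236365667458605/70368744177664 → NEW=255, ERR=292335902154285/70368744177664
(4,0): OLD=311905590671/2147483648 → NEW=255, ERR=-235702739569/2147483648
(4,1): OLD=1386444326595/34359738368 → NEW=0, ERR=1386444326595/34359738368
(4,2): OLD=70980495437389/549755813888 → NEW=255, ERR=-69207237104051/549755813888
(4,3): OLD=301079060436063/4398046511104 → NEW=0, ERR=301079060436063/4398046511104
(4,4): OLD=5421511016283757/35184372088832 → NEW=255, ERR=-3550503866368403/35184372088832
(4,5): OLD=148805329934572781/1125899906842624 → NEW=255, ERR=-138299146310296339/1125899906842624
(4,6): OLD=1477081574825831307/18014398509481984 → NEW=0, ERR=1477081574825831307/18014398509481984
Row 0: .#.#.#.
Row 1: #.#.###
Row 2: #.#.#..
Row 3: .##.#.#
Row 4: #.#.##.

Answer: .#.#.#.
#.#.###
#.#.#..
.##.#.#
#.#.##.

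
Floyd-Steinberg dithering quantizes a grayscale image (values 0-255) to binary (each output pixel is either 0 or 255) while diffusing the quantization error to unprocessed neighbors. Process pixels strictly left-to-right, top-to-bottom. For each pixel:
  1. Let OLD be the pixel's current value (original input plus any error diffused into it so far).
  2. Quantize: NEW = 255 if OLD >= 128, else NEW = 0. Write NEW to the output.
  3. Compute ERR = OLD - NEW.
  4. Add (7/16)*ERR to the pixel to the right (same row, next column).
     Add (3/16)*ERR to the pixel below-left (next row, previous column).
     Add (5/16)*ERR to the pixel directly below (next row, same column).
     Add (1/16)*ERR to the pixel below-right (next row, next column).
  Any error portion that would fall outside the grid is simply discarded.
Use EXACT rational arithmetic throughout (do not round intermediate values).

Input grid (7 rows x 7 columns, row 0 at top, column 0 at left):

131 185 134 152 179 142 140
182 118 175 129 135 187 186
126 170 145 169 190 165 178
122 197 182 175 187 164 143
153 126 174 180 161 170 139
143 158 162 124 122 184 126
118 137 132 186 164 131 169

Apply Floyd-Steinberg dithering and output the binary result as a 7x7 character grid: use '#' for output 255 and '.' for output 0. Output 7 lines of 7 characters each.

(0,0): OLD=131 → NEW=255, ERR=-124
(0,1): OLD=523/4 → NEW=255, ERR=-497/4
(0,2): OLD=5097/64 → NEW=0, ERR=5097/64
(0,3): OLD=191327/1024 → NEW=255, ERR=-69793/1024
(0,4): OLD=2444185/16384 → NEW=255, ERR=-1733735/16384
(0,5): OLD=25088303/262144 → NEW=0, ERR=25088303/262144
(0,6): OLD=762820681/4194304 → NEW=255, ERR=-306726839/4194304
(1,0): OLD=7677/64 → NEW=0, ERR=7677/64
(1,1): OLD=71083/512 → NEW=255, ERR=-59477/512
(1,2): OLD=2105671/16384 → NEW=255, ERR=-2072249/16384
(1,3): OLD=2457755/65536 → NEW=0, ERR=2457755/65536
(1,4): OLD=553747281/4194304 → NEW=255, ERR=-515800239/4194304
(1,5): OLD=4790901729/33554432 → NEW=255, ERR=-3765478431/33554432
(1,6): OLD=64441869839/536870912 → NEW=0, ERR=64441869839/536870912
(2,0): OLD=1160841/8192 → NEW=255, ERR=-928119/8192
(2,1): OLD=17803059/262144 → NEW=0, ERR=17803059/262144
(2,2): OLD=566056409/4194304 → NEW=255, ERR=-503491111/4194304
(2,3): OLD=3262772689/33554432 → NEW=0, ERR=3262772689/33554432
(2,4): OLD=47087403905/268435456 → NEW=255, ERR=-21363637375/268435456
(2,5): OLD=944313188875/8589934592 → NEW=0, ERR=944313188875/8589934592
(2,6): OLD=35265713148925/137438953472 → NEW=255, ERR=218780013565/137438953472
(3,0): OLD=416615225/4194304 → NEW=0, ERR=416615225/4194304
(3,1): OLD=7787663621/33554432 → NEW=255, ERR=-768716539/33554432
(3,2): OLD=42128477695/268435456 → NEW=255, ERR=-26322563585/268435456
(3,3): OLD=150389474009/1073741824 → NEW=255, ERR=-123414691111/1073741824
(3,4): OLD=19039888992057/137438953472 → NEW=255, ERR=-16007044143303/137438953472
(3,5): OLD=156926858861051/1099511627776 → NEW=255, ERR=-123448606221829/1099511627776
(3,6): OLD=1781165649517285/17592186044416 → NEW=0, ERR=1781165649517285/17592186044416
(4,0): OLD=96499708919/536870912 → NEW=255, ERR=-40402373641/536870912
(4,1): OLD=633409187275/8589934592 → NEW=0, ERR=633409187275/8589934592
(4,2): OLD=20977888020805/137438953472 → NEW=255, ERR=-14069045114555/137438953472
(4,3): OLD=78428591450503/1099511627776 → NEW=0, ERR=78428591450503/1099511627776
(4,4): OLD=1122168932604613/8796093022208 → NEW=0, ERR=1122168932604613/8796093022208
(4,5): OLD=56979817897738853/281474976710656 → NEW=255, ERR=-14796301163478427/281474976710656
(4,6): OLD=633316648828744531/4503599627370496 → NEW=255, ERR=-515101256150731949/4503599627370496
(5,0): OLD=18321808017041/137438953472 → NEW=255, ERR=-16725125118319/137438953472
(5,1): OLD=114246195267611/1099511627776 → NEW=0, ERR=114246195267611/1099511627776
(5,2): OLD=1701628925904589/8796093022208 → NEW=255, ERR=-541374794758451/8796093022208
(5,3): OLD=9632528280626977/70368744177664 → NEW=255, ERR=-8311501484677343/70368744177664
(5,4): OLD=471952958105866475/4503599627370496 → NEW=0, ERR=471952958105866475/4503599627370496
(5,5): OLD=7203905320841448699/36028797018963968 → NEW=255, ERR=-1983437918994363141/36028797018963968
(5,6): OLD=36252012562316300885/576460752303423488 → NEW=0, ERR=36252012562316300885/576460752303423488
(6,0): OLD=1749611534311161/17592186044416 → NEW=0, ERR=1749611534311161/17592186044416
(6,1): OLD=54559983387251341/281474976710656 → NEW=255, ERR=-17216135673965939/281474976710656
(6,2): OLD=316851242106172039/4503599627370496 → NEW=0, ERR=316851242106172039/4503599627370496
(6,3): OLD=7049832845051161561/36028797018963968 → NEW=255, ERR=-2137510394784650279/36028797018963968
(6,4): OLD=11031163302670708755/72057594037927936 → NEW=255, ERR=-7343523177000914925/72057594037927936
(6,5): OLD=807515421720875155223/9223372036854775808 → NEW=0, ERR=807515421720875155223/9223372036854775808
(6,6): OLD=32985006837424186978097/147573952589676412928 → NEW=255, ERR=-4646351072943298318543/147573952589676412928
Row 0: ##.##.#
Row 1: .##.##.
Row 2: #.#.#.#
Row 3: .#####.
Row 4: #.#..##
Row 5: #.##.#.
Row 6: .#.##.#

Answer: ##.##.#
.##.##.
#.#.#.#
.#####.
#.#..##
#.##.#.
.#.##.#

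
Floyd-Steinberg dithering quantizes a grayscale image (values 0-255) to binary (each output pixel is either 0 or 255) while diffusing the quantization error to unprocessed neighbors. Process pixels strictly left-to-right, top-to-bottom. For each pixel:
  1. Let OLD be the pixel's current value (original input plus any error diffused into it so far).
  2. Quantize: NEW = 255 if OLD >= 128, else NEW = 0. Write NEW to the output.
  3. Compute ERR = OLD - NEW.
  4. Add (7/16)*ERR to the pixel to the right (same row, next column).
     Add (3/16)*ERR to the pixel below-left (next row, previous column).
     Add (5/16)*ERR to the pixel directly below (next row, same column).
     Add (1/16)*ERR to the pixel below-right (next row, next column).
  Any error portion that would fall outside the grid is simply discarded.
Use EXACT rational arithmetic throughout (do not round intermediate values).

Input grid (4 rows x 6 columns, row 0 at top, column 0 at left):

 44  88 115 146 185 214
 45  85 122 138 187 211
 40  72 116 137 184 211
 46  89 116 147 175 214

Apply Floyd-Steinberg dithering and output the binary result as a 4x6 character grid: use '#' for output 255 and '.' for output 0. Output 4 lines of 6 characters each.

Answer: ..#.##
.#.###
..#.#.
..#.##

Derivation:
(0,0): OLD=44 → NEW=0, ERR=44
(0,1): OLD=429/4 → NEW=0, ERR=429/4
(0,2): OLD=10363/64 → NEW=255, ERR=-5957/64
(0,3): OLD=107805/1024 → NEW=0, ERR=107805/1024
(0,4): OLD=3785675/16384 → NEW=255, ERR=-392245/16384
(0,5): OLD=53353101/262144 → NEW=255, ERR=-13493619/262144
(1,0): OLD=5047/64 → NEW=0, ERR=5047/64
(1,1): OLD=70817/512 → NEW=255, ERR=-59743/512
(1,2): OLD=1119125/16384 → NEW=0, ERR=1119125/16384
(1,3): OLD=12483105/65536 → NEW=255, ERR=-4228575/65536
(1,4): OLD=621672371/4194304 → NEW=255, ERR=-447875149/4194304
(1,5): OLD=9844940021/67108864 → NEW=255, ERR=-7267820299/67108864
(2,0): OLD=350331/8192 → NEW=0, ERR=350331/8192
(2,1): OLD=18869529/262144 → NEW=0, ERR=18869529/262144
(2,2): OLD=626824651/4194304 → NEW=255, ERR=-442722869/4194304
(2,3): OLD=1842290419/33554432 → NEW=0, ERR=1842290419/33554432
(2,4): OLD=161397027865/1073741824 → NEW=255, ERR=-112407137255/1073741824
(2,5): OLD=2142020774975/17179869184 → NEW=0, ERR=2142020774975/17179869184
(3,0): OLD=305599531/4194304 → NEW=0, ERR=305599531/4194304
(3,1): OLD=4236324399/33554432 → NEW=0, ERR=4236324399/33554432
(3,2): OLD=41082276397/268435456 → NEW=255, ERR=-27368764883/268435456
(3,3): OLD=1603323354135/17179869184 → NEW=0, ERR=1603323354135/17179869184
(3,4): OLD=28851820616599/137438953472 → NEW=255, ERR=-6195112518761/137438953472
(3,5): OLD=498517906487161/2199023255552 → NEW=255, ERR=-62233023678599/2199023255552
Row 0: ..#.##
Row 1: .#.###
Row 2: ..#.#.
Row 3: ..#.##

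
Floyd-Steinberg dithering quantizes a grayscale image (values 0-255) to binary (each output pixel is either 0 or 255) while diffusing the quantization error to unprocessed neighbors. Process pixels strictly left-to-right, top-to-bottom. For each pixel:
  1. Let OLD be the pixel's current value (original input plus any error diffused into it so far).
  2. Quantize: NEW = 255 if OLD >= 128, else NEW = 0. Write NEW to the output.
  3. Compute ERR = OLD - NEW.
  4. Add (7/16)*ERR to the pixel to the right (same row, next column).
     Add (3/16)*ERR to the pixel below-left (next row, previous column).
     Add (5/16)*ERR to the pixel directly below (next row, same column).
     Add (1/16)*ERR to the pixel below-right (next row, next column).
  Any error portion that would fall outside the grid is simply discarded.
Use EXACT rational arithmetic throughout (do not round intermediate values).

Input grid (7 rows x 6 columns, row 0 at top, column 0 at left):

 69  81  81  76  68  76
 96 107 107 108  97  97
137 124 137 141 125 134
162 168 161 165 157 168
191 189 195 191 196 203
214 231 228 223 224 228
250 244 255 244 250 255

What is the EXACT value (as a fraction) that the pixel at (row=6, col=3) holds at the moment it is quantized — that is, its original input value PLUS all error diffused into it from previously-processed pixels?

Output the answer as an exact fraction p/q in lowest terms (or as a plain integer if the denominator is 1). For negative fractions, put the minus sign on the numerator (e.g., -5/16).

Answer: 54721984009851355559/288230376151711744

Derivation:
(0,0): OLD=69 → NEW=0, ERR=69
(0,1): OLD=1779/16 → NEW=0, ERR=1779/16
(0,2): OLD=33189/256 → NEW=255, ERR=-32091/256
(0,3): OLD=86659/4096 → NEW=0, ERR=86659/4096
(0,4): OLD=5063061/65536 → NEW=0, ERR=5063061/65536
(0,5): OLD=115133203/1048576 → NEW=0, ERR=115133203/1048576
(1,0): OLD=35433/256 → NEW=255, ERR=-29847/256
(1,1): OLD=146527/2048 → NEW=0, ERR=146527/2048
(1,2): OLD=7211851/65536 → NEW=0, ERR=7211851/65536
(1,3): OLD=44408943/262144 → NEW=255, ERR=-22437777/262144
(1,4): OLD=1771761389/16777216 → NEW=0, ERR=1771761389/16777216
(1,5): OLD=48947368811/268435456 → NEW=255, ERR=-19503672469/268435456
(2,0): OLD=3734917/32768 → NEW=0, ERR=3734917/32768
(2,1): OLD=219751303/1048576 → NEW=255, ERR=-47635577/1048576
(2,2): OLD=2347746133/16777216 → NEW=255, ERR=-1930443947/16777216
(2,3): OLD=12158860525/134217728 → NEW=0, ERR=12158860525/134217728
(2,4): OLD=767348569415/4294967296 → NEW=255, ERR=-327868091065/4294967296
(2,5): OLD=5806610363233/68719476736 → NEW=0, ERR=5806610363233/68719476736
(3,0): OLD=3172588981/16777216 → NEW=255, ERR=-1105601099/16777216
(3,1): OLD=14834024209/134217728 → NEW=0, ERR=14834024209/134217728
(3,2): OLD=201372253315/1073741824 → NEW=255, ERR=-72431911805/1073741824
(3,3): OLD=9778239891273/68719476736 → NEW=255, ERR=-7745226676407/68719476736
(3,4): OLD=57911229609641/549755813888 → NEW=0, ERR=57911229609641/549755813888
(3,5): OLD=2073419533871431/8796093022208 → NEW=255, ERR=-169584186791609/8796093022208
(4,0): OLD=410447405435/2147483648 → NEW=255, ERR=-137160924805/2147483648
(4,1): OLD=6144477603135/34359738368 → NEW=255, ERR=-2617255680705/34359738368
(4,2): OLD=138944316474637/1099511627776 → NEW=0, ERR=138944316474637/1099511627776
(4,3): OLD=3986396715662881/17592186044416 → NEW=255, ERR=-499610725663199/17592186044416
(4,4): OLD=57937333943278897/281474976710656 → NEW=255, ERR=-13838785117938383/281474976710656
(4,5): OLD=819876308204120759/4503599627370496 → NEW=255, ERR=-328541596775355721/4503599627370496
(5,0): OLD=98823103145517/549755813888 → NEW=255, ERR=-41364629395923/549755813888
(5,1): OLD=3412535811728125/17592186044416 → NEW=255, ERR=-1073471629597955/17592186044416
(5,2): OLD=32469335757652143/140737488355328 → NEW=255, ERR=-3418723772956497/140737488355328
(5,3): OLD=910525115692865653/4503599627370496 → NEW=255, ERR=-237892789286610827/4503599627370496
(5,4): OLD=1531877949244833141/9007199254740992 → NEW=255, ERR=-764957860714119819/9007199254740992
(5,5): OLD=23775300764768714617/144115188075855872 → NEW=255, ERR=-12974072194574532743/144115188075855872
(6,0): OLD=60529988585522455/281474976710656 → NEW=255, ERR=-11246130475694825/281474976710656
(6,1): OLD=892586632492249291/4503599627370496 → NEW=255, ERR=-255831272487227189/4503599627370496
(6,2): OLD=3762096165887771219/18014398509481984 → NEW=255, ERR=-831575454030134701/18014398509481984
(6,3): OLD=54721984009851355559/288230376151711744 → NEW=255, ERR=-18776761908835139161/288230376151711744
Target (6,3): original=244, with diffused error = 54721984009851355559/288230376151711744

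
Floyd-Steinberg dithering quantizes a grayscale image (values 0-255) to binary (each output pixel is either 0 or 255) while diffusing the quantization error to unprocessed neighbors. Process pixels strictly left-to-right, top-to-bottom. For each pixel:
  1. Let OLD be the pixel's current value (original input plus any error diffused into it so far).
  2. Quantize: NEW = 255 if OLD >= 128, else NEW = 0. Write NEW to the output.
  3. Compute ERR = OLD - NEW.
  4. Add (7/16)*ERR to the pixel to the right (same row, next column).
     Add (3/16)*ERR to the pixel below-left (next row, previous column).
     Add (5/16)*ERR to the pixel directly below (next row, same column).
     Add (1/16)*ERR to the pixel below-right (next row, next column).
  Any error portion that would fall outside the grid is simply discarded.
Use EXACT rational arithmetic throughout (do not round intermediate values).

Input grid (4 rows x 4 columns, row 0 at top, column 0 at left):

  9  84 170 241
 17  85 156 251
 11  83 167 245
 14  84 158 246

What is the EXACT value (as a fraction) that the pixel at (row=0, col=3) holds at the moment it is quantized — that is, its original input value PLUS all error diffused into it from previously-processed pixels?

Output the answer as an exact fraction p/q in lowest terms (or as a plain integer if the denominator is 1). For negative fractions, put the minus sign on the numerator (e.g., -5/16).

Answer: 903759/4096

Derivation:
(0,0): OLD=9 → NEW=0, ERR=9
(0,1): OLD=1407/16 → NEW=0, ERR=1407/16
(0,2): OLD=53369/256 → NEW=255, ERR=-11911/256
(0,3): OLD=903759/4096 → NEW=255, ERR=-140721/4096
Target (0,3): original=241, with diffused error = 903759/4096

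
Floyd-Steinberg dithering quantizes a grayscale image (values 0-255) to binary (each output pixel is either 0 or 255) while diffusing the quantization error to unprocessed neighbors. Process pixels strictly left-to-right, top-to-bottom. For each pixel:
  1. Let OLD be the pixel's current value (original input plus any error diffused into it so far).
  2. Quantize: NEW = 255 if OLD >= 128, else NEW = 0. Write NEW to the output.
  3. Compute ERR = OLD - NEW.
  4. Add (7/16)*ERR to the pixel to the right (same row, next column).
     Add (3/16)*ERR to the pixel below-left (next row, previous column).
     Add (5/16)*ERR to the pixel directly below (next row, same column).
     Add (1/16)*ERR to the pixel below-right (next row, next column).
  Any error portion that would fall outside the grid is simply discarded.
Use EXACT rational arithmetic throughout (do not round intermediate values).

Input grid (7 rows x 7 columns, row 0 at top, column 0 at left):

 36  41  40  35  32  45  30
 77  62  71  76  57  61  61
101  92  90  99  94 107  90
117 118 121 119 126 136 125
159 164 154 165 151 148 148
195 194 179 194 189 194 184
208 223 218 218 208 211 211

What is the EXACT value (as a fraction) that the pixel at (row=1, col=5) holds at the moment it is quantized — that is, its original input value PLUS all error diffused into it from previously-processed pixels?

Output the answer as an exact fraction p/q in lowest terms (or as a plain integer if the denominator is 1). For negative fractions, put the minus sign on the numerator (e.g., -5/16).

Answer: 3897758669/33554432

Derivation:
(0,0): OLD=36 → NEW=0, ERR=36
(0,1): OLD=227/4 → NEW=0, ERR=227/4
(0,2): OLD=4149/64 → NEW=0, ERR=4149/64
(0,3): OLD=64883/1024 → NEW=0, ERR=64883/1024
(0,4): OLD=978469/16384 → NEW=0, ERR=978469/16384
(0,5): OLD=18645763/262144 → NEW=0, ERR=18645763/262144
(0,6): OLD=256349461/4194304 → NEW=0, ERR=256349461/4194304
(1,0): OLD=6329/64 → NEW=0, ERR=6329/64
(1,1): OLD=70351/512 → NEW=255, ERR=-60209/512
(1,2): OLD=905019/16384 → NEW=0, ERR=905019/16384
(1,3): OLD=8861567/65536 → NEW=255, ERR=-7850113/65536
(1,4): OLD=170097021/4194304 → NEW=0, ERR=170097021/4194304
(1,5): OLD=3897758669/33554432 → NEW=0, ERR=3897758669/33554432
Target (1,5): original=61, with diffused error = 3897758669/33554432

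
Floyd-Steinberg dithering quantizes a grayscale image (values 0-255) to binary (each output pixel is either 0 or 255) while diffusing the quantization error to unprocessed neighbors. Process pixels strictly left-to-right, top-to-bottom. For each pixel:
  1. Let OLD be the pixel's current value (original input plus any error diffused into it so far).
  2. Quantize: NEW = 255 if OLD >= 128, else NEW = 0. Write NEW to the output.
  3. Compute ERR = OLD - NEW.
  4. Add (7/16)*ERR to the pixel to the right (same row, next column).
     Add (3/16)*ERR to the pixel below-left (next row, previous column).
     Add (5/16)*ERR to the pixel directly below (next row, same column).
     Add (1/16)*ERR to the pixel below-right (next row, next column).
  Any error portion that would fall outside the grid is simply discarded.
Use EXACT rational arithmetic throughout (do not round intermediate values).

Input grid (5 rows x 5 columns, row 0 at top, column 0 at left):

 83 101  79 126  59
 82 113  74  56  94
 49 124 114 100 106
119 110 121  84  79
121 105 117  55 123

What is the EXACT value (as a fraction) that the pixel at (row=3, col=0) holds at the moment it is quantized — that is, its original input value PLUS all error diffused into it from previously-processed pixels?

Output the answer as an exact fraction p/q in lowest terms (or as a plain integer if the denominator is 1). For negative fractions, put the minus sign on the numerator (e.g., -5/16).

(0,0): OLD=83 → NEW=0, ERR=83
(0,1): OLD=2197/16 → NEW=255, ERR=-1883/16
(0,2): OLD=7043/256 → NEW=0, ERR=7043/256
(0,3): OLD=565397/4096 → NEW=255, ERR=-479083/4096
(0,4): OLD=513043/65536 → NEW=0, ERR=513043/65536
(1,0): OLD=21983/256 → NEW=0, ERR=21983/256
(1,1): OLD=254233/2048 → NEW=0, ERR=254233/2048
(1,2): OLD=7053069/65536 → NEW=0, ERR=7053069/65536
(1,3): OLD=18276809/262144 → NEW=0, ERR=18276809/262144
(1,4): OLD=501801787/4194304 → NEW=0, ERR=501801787/4194304
(2,0): OLD=3247651/32768 → NEW=0, ERR=3247651/32768
(2,1): OLD=242954673/1048576 → NEW=255, ERR=-24432207/1048576
(2,2): OLD=2655311699/16777216 → NEW=255, ERR=-1622878381/16777216
(2,3): OLD=29159182921/268435456 → NEW=0, ERR=29159182921/268435456
(2,4): OLD=838672838079/4294967296 → NEW=255, ERR=-256543822401/4294967296
(3,0): OLD=2442816243/16777216 → NEW=255, ERR=-1835373837/16777216
Target (3,0): original=119, with diffused error = 2442816243/16777216

Answer: 2442816243/16777216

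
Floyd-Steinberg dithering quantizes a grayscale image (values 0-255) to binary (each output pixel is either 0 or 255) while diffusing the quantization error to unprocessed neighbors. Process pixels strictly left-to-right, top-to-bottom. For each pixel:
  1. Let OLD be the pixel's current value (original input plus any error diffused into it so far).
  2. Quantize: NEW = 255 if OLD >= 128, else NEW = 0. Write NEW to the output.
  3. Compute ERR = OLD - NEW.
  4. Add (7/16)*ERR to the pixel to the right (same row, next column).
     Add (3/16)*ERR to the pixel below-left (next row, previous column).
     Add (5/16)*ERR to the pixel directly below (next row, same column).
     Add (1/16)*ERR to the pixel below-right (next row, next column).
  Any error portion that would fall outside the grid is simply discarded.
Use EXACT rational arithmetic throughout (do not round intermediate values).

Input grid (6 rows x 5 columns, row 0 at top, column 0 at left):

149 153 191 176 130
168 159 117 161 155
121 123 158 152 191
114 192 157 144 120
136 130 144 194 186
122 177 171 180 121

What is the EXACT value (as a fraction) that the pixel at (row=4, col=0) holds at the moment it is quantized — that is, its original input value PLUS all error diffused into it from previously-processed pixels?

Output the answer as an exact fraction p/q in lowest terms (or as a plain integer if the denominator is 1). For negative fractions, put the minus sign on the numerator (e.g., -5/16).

(0,0): OLD=149 → NEW=255, ERR=-106
(0,1): OLD=853/8 → NEW=0, ERR=853/8
(0,2): OLD=30419/128 → NEW=255, ERR=-2221/128
(0,3): OLD=344901/2048 → NEW=255, ERR=-177339/2048
(0,4): OLD=3018467/32768 → NEW=0, ERR=3018467/32768
(1,0): OLD=19823/128 → NEW=255, ERR=-12817/128
(1,1): OLD=141961/1024 → NEW=255, ERR=-119159/1024
(1,2): OLD=1674301/32768 → NEW=0, ERR=1674301/32768
(1,3): OLD=22607545/131072 → NEW=255, ERR=-10815815/131072
(1,4): OLD=298367499/2097152 → NEW=255, ERR=-236406261/2097152
(2,0): OLD=1112307/16384 → NEW=0, ERR=1112307/16384
(2,1): OLD=62736033/524288 → NEW=0, ERR=62736033/524288
(2,2): OLD=1707697187/8388608 → NEW=255, ERR=-431397853/8388608
(2,3): OLD=11511994809/134217728 → NEW=0, ERR=11511994809/134217728
(2,4): OLD=404027942351/2147483648 → NEW=255, ERR=-143580387889/2147483648
(3,0): OLD=1322478531/8388608 → NEW=255, ERR=-816616509/8388608
(3,1): OLD=12173839239/67108864 → NEW=255, ERR=-4938921081/67108864
(3,2): OLD=284094618237/2147483648 → NEW=255, ERR=-263513712003/2147483648
(3,3): OLD=435373363957/4294967296 → NEW=0, ERR=435373363957/4294967296
(3,4): OLD=10226530711017/68719476736 → NEW=255, ERR=-7296935856663/68719476736
(4,0): OLD=98547464461/1073741824 → NEW=0, ERR=98547464461/1073741824
Target (4,0): original=136, with diffused error = 98547464461/1073741824

Answer: 98547464461/1073741824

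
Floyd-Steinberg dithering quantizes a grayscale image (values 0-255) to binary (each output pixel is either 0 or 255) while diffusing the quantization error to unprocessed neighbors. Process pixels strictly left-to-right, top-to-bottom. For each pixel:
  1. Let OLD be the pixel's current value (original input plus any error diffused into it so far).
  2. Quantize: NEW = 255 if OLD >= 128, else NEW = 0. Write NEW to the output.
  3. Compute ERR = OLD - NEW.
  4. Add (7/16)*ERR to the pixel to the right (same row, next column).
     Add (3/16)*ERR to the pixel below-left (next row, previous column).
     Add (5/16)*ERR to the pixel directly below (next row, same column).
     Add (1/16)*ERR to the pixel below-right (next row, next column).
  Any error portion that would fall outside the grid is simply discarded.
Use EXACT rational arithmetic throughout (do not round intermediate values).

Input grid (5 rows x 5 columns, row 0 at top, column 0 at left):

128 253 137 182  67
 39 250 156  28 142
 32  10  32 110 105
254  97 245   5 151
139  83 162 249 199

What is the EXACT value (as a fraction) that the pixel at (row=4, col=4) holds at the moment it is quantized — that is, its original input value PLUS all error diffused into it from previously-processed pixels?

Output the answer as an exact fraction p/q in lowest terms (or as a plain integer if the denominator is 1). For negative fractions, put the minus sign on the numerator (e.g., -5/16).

(0,0): OLD=128 → NEW=255, ERR=-127
(0,1): OLD=3159/16 → NEW=255, ERR=-921/16
(0,2): OLD=28625/256 → NEW=0, ERR=28625/256
(0,3): OLD=945847/4096 → NEW=255, ERR=-98633/4096
(0,4): OLD=3700481/65536 → NEW=0, ERR=3700481/65536
(1,0): OLD=-2939/256 → NEW=0, ERR=-2939/256
(1,1): OLD=491555/2048 → NEW=255, ERR=-30685/2048
(1,2): OLD=11552351/65536 → NEW=255, ERR=-5159329/65536
(1,3): OLD=945907/262144 → NEW=0, ERR=945907/262144
(1,4): OLD=669909625/4194304 → NEW=255, ERR=-399637895/4194304
(2,0): OLD=838961/32768 → NEW=0, ERR=838961/32768
(2,1): OLD=1091243/1048576 → NEW=0, ERR=1091243/1048576
(2,2): OLD=127403457/16777216 → NEW=0, ERR=127403457/16777216
(2,3): OLD=24605971635/268435456 → NEW=0, ERR=24605971635/268435456
(2,4): OLD=496297849893/4294967296 → NEW=0, ERR=496297849893/4294967296
(3,0): OLD=4398920353/16777216 → NEW=255, ERR=120730273/16777216
(3,1): OLD=13891204493/134217728 → NEW=0, ERR=13891204493/134217728
(3,2): OLD=1331033400095/4294967296 → NEW=255, ERR=235816739615/4294967296
(3,3): OLD=685537640807/8589934592 → NEW=0, ERR=685537640807/8589934592
(3,4): OLD=31302415051171/137438953472 → NEW=255, ERR=-3744518084189/137438953472
(4,0): OLD=345003051471/2147483648 → NEW=255, ERR=-202605278769/2147483648
(4,1): OLD=5828192553935/68719476736 → NEW=0, ERR=5828192553935/68719476736
(4,2): OLD=261348770826241/1099511627776 → NEW=255, ERR=-19026694256639/1099511627776
(4,3): OLD=4656512206700495/17592186044416 → NEW=255, ERR=170504765374415/17592186044416
(4,4): OLD=56214543237533225/281474976710656 → NEW=255, ERR=-15561575823684055/281474976710656
Target (4,4): original=199, with diffused error = 56214543237533225/281474976710656

Answer: 56214543237533225/281474976710656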